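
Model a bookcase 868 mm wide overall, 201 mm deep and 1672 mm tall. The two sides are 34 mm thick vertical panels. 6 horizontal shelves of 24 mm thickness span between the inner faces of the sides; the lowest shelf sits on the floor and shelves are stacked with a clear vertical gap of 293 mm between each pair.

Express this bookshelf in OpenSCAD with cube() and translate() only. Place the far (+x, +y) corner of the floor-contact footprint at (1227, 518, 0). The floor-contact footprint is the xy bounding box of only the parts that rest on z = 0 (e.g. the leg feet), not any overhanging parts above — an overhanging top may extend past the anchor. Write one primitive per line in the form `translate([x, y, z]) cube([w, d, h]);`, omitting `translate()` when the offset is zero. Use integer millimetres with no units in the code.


translate([359, 317, 0]) cube([34, 201, 1672]);
translate([1193, 317, 0]) cube([34, 201, 1672]);
translate([393, 317, 0]) cube([800, 201, 24]);
translate([393, 317, 317]) cube([800, 201, 24]);
translate([393, 317, 634]) cube([800, 201, 24]);
translate([393, 317, 951]) cube([800, 201, 24]);
translate([393, 317, 1268]) cube([800, 201, 24]);
translate([393, 317, 1585]) cube([800, 201, 24]);


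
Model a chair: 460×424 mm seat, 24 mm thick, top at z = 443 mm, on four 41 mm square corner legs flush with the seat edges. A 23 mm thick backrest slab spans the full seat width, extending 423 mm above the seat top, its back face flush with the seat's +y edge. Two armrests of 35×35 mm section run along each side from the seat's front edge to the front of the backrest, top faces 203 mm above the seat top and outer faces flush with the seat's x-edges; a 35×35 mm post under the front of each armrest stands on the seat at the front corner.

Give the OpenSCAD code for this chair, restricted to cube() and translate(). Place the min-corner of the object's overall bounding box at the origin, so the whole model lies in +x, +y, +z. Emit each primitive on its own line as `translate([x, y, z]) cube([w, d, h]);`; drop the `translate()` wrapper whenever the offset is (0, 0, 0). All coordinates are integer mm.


translate([0, 0, 419]) cube([460, 424, 24]);
cube([41, 41, 419]);
translate([419, 0, 0]) cube([41, 41, 419]);
translate([0, 383, 0]) cube([41, 41, 419]);
translate([419, 383, 0]) cube([41, 41, 419]);
translate([0, 401, 443]) cube([460, 23, 423]);
translate([0, 0, 611]) cube([35, 401, 35]);
translate([425, 0, 611]) cube([35, 401, 35]);
translate([0, 0, 443]) cube([35, 35, 168]);
translate([425, 0, 443]) cube([35, 35, 168]);


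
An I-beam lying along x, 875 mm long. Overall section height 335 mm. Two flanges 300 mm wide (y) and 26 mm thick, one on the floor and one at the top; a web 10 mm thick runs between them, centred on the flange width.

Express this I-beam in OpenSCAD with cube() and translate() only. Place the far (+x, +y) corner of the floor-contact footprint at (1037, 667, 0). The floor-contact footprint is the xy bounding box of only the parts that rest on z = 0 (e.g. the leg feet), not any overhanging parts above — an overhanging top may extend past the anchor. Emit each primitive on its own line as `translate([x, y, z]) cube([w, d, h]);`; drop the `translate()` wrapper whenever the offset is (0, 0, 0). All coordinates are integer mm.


translate([162, 367, 0]) cube([875, 300, 26]);
translate([162, 512, 26]) cube([875, 10, 283]);
translate([162, 367, 309]) cube([875, 300, 26]);


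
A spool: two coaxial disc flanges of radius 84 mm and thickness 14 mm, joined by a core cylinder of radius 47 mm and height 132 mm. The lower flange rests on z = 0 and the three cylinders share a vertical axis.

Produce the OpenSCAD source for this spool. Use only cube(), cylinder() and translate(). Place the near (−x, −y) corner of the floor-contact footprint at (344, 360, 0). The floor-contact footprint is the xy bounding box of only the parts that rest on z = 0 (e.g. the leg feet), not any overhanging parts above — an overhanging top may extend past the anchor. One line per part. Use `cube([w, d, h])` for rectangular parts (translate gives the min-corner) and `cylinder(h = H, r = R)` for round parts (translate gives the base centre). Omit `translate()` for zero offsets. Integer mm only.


translate([428, 444, 0]) cylinder(h = 14, r = 84);
translate([428, 444, 14]) cylinder(h = 132, r = 47);
translate([428, 444, 146]) cylinder(h = 14, r = 84);


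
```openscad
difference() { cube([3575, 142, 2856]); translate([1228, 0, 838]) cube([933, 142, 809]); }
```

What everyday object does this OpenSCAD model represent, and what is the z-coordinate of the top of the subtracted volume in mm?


A wall with a window opening. The window head height is 1647 mm.

A wall with a rectangular opening subtracted — a window. Sill at z = 838, opening 809 mm tall, so the head is at 838 + 809 = 1647 mm.


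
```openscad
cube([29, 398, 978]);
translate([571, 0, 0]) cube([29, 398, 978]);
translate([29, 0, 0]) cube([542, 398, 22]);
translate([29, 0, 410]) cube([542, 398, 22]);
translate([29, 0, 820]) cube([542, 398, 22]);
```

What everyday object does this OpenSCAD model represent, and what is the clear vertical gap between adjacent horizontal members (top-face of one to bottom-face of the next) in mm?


A bookshelf. The clear shelf gap is 388 mm.

Two tall side panels with 3 horizontal boards between them — a bookshelf. The first two shelf undersides are at z = 0 and z = 410; with shelf thickness 22, the clear gap is 410 − 0 − 22 = 388 mm.


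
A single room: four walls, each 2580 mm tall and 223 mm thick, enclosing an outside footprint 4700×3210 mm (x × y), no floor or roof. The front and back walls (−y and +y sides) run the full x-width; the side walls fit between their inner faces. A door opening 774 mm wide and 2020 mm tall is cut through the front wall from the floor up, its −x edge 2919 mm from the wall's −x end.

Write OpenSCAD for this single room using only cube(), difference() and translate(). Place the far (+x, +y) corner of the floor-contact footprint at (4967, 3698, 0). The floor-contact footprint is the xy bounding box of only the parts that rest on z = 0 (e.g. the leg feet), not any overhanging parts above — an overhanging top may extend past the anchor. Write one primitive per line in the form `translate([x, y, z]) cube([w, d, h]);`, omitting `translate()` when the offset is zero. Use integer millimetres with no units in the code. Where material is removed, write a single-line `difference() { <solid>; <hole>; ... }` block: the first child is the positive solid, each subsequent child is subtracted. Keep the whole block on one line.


difference() { translate([267, 488, 0]) cube([4700, 223, 2580]); translate([3186, 488, 0]) cube([774, 223, 2020]); }
translate([267, 3475, 0]) cube([4700, 223, 2580]);
translate([267, 711, 0]) cube([223, 2764, 2580]);
translate([4744, 711, 0]) cube([223, 2764, 2580]);


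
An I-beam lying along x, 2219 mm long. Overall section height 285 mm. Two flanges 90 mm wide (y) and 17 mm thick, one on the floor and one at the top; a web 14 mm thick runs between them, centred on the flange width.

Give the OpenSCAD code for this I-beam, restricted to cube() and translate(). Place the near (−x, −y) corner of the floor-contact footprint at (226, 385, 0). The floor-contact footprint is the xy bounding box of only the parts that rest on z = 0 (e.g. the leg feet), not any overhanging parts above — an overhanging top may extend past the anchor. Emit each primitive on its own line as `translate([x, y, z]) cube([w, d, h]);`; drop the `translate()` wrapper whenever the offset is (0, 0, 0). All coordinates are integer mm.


translate([226, 385, 0]) cube([2219, 90, 17]);
translate([226, 423, 17]) cube([2219, 14, 251]);
translate([226, 385, 268]) cube([2219, 90, 17]);


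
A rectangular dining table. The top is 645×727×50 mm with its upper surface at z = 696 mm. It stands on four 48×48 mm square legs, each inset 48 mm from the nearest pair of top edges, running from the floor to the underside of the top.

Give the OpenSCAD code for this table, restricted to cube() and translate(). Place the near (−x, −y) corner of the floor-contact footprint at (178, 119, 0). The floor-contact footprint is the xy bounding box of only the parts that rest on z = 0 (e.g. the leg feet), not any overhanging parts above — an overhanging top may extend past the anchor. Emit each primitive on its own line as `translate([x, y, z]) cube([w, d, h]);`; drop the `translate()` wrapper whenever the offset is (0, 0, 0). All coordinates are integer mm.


// leg_h = 696 - 50 = 646
translate([130, 71, 646]) cube([645, 727, 50]);
translate([178, 119, 0]) cube([48, 48, 646]);
translate([679, 119, 0]) cube([48, 48, 646]);
translate([178, 702, 0]) cube([48, 48, 646]);
translate([679, 702, 0]) cube([48, 48, 646]);


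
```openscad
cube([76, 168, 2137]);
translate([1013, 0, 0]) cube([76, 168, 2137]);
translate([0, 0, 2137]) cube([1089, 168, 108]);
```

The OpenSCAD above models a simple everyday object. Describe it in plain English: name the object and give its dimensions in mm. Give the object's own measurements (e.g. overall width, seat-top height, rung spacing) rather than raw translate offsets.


A door frame. The clear opening is 937 mm wide and 2137 mm high. Two 76 mm wide jambs, 168 mm deep, stand either side of the opening from the floor to the top of the opening. A 108 mm thick head sits across the top of both jambs, spanning the full outside width of the frame.


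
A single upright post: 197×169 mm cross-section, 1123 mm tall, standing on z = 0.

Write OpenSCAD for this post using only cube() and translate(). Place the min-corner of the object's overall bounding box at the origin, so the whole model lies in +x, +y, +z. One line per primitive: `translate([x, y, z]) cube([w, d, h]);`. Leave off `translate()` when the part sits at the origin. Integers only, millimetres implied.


cube([197, 169, 1123]);


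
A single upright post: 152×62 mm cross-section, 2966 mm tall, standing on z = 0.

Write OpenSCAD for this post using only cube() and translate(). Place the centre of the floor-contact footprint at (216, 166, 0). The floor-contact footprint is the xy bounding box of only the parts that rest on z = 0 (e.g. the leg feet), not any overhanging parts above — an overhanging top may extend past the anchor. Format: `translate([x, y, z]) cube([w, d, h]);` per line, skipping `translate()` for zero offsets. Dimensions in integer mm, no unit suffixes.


translate([140, 135, 0]) cube([152, 62, 2966]);


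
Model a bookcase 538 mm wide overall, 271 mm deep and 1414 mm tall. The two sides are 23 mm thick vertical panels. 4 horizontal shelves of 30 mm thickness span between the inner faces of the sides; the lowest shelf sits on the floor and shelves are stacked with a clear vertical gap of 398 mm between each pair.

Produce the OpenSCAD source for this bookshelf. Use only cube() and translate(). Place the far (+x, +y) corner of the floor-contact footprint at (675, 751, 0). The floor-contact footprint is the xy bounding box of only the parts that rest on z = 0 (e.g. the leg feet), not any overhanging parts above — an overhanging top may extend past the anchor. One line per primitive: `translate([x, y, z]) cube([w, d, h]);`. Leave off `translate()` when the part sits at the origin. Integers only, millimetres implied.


translate([137, 480, 0]) cube([23, 271, 1414]);
translate([652, 480, 0]) cube([23, 271, 1414]);
translate([160, 480, 0]) cube([492, 271, 30]);
translate([160, 480, 428]) cube([492, 271, 30]);
translate([160, 480, 856]) cube([492, 271, 30]);
translate([160, 480, 1284]) cube([492, 271, 30]);


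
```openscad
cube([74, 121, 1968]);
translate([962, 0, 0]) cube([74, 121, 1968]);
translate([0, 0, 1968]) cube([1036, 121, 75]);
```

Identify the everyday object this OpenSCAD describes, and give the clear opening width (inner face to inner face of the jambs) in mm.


A door frame. The clear opening width is 888 mm.

Two 1968 mm tall posts with a header on top — a door frame. The left jamb is 74 mm wide at x = 0; the right jamb starts at x = 962. The clear opening is 962 − 74 = 888 mm.


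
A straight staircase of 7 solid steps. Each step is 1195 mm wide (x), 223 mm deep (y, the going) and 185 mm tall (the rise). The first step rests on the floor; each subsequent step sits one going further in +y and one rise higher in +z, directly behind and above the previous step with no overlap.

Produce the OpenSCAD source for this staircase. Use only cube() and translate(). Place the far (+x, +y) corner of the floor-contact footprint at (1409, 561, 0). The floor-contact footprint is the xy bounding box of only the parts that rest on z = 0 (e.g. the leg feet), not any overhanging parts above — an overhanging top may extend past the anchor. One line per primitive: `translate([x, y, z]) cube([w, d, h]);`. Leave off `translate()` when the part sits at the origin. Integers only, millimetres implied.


translate([214, 338, 0]) cube([1195, 223, 185]);
translate([214, 561, 185]) cube([1195, 223, 185]);
translate([214, 784, 370]) cube([1195, 223, 185]);
translate([214, 1007, 555]) cube([1195, 223, 185]);
translate([214, 1230, 740]) cube([1195, 223, 185]);
translate([214, 1453, 925]) cube([1195, 223, 185]);
translate([214, 1676, 1110]) cube([1195, 223, 185]);


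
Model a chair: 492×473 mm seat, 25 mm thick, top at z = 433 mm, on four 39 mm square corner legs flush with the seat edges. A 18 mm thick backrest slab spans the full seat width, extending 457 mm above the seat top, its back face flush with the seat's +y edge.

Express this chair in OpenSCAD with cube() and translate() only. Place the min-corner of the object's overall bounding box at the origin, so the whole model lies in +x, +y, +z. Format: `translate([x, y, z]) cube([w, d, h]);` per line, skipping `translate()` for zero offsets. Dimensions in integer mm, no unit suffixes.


// leg_h = 433 - 25 = 408
translate([0, 0, 408]) cube([492, 473, 25]);
cube([39, 39, 408]);
translate([453, 0, 0]) cube([39, 39, 408]);
translate([0, 434, 0]) cube([39, 39, 408]);
translate([453, 434, 0]) cube([39, 39, 408]);
translate([0, 455, 433]) cube([492, 18, 457]);


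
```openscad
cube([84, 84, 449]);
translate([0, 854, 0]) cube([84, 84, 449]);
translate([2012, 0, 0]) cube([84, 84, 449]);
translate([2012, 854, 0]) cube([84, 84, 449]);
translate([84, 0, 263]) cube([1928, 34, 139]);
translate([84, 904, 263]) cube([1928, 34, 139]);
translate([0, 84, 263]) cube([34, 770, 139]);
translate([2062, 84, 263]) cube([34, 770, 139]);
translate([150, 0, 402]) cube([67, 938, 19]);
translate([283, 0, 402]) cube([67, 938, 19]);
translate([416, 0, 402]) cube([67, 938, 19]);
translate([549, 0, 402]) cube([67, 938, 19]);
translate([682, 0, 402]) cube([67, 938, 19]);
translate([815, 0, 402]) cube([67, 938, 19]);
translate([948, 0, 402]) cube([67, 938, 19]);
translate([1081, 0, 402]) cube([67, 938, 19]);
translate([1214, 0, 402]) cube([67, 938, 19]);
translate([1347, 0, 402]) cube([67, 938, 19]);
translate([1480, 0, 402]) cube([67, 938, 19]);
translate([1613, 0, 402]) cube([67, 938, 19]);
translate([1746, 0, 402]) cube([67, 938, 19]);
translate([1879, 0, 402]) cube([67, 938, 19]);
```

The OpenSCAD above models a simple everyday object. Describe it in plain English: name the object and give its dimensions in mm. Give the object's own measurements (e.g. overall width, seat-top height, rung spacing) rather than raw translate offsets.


A bed frame 2096 mm long (x) by 938 mm wide (y). Four 84×84 mm corner posts, 449 mm tall, at the corners of the footprint. Four rails of 34 mm thickness and 139 mm height run between adjacent posts with their undersides at z = 263 mm, their outer faces flush with the outside of the frame (the two x-running rails run between the posts' inner faces; the two y-running rails run between the posts' inner faces). 14 slats, each 67 mm wide (x) and 19 mm thick, lie across the top of the two x-running rails, running the full 938 mm width of the frame in y; along x they sit between the end posts with a 66 mm gap after the −x posts and between neighbouring slats and before the +x posts.


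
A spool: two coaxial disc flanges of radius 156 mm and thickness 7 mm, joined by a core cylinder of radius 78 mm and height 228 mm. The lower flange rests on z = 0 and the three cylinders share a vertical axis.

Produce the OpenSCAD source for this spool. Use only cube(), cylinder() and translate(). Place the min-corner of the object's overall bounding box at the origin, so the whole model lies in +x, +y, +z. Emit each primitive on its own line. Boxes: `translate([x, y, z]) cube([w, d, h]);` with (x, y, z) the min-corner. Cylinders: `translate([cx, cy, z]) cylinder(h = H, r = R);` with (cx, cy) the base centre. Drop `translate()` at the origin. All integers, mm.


translate([156, 156, 0]) cylinder(h = 7, r = 156);
translate([156, 156, 7]) cylinder(h = 228, r = 78);
translate([156, 156, 235]) cylinder(h = 7, r = 156);


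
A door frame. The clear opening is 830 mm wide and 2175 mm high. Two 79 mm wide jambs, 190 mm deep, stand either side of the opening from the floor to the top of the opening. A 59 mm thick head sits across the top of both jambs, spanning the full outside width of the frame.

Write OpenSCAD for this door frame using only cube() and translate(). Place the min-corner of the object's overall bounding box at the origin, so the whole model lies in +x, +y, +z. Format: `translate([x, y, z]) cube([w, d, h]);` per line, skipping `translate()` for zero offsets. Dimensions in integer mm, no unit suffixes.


cube([79, 190, 2175]);
translate([909, 0, 0]) cube([79, 190, 2175]);
translate([0, 0, 2175]) cube([988, 190, 59]);


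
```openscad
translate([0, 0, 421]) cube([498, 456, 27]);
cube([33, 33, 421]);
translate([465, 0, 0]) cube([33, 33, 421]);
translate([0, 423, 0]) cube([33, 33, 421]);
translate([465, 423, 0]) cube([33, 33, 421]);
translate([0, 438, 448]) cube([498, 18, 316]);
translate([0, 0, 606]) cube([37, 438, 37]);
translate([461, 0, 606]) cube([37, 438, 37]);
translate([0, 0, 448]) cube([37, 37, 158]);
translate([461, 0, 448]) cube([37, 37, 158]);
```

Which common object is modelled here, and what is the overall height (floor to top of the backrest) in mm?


A chair. The overall height is 764 mm.

A slab on four corner posts with a tall panel at the back — a chair. The seat slab sits at z = 421 with thickness 27, and the 316 mm backrest starts at the seat top, so the overall height is 421 + 27 + 316 = 764 mm.


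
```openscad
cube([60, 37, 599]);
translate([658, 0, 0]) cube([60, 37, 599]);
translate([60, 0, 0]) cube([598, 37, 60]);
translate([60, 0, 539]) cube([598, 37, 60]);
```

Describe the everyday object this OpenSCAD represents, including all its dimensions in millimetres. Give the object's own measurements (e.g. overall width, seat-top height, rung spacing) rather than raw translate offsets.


A rectangular picture frame lying in the x–z plane (depth along y). The opening is 598 mm wide (x) by 479 mm tall (z), surrounded by a border 60 mm wide on all four sides. The frame is 37 mm deep and is made of two full-height vertical stiles with two horizontal rails fitted between them.


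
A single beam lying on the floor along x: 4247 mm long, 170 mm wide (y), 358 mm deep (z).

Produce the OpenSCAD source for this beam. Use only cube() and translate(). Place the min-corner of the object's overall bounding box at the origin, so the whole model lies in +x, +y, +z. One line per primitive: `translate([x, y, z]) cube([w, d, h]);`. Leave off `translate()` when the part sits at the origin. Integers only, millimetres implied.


cube([4247, 170, 358]);


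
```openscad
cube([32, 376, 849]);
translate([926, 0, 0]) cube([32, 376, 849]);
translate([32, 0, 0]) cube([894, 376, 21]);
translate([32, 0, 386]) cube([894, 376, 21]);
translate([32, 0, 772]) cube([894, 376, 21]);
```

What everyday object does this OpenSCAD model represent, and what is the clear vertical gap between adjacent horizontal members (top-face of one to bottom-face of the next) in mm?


A bookshelf. The clear shelf gap is 365 mm.

Two tall side panels with 3 horizontal boards between them — a bookshelf. The first two shelf undersides are at z = 0 and z = 386; with shelf thickness 21, the clear gap is 386 − 0 − 21 = 365 mm.


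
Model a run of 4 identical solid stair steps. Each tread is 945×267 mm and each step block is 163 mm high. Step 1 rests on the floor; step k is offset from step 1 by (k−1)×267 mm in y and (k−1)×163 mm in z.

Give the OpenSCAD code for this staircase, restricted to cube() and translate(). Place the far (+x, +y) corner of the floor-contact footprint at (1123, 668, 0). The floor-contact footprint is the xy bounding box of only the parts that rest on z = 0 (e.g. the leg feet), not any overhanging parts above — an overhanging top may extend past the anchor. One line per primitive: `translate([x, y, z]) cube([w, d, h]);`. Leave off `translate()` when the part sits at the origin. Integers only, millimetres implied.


translate([178, 401, 0]) cube([945, 267, 163]);
translate([178, 668, 163]) cube([945, 267, 163]);
translate([178, 935, 326]) cube([945, 267, 163]);
translate([178, 1202, 489]) cube([945, 267, 163]);


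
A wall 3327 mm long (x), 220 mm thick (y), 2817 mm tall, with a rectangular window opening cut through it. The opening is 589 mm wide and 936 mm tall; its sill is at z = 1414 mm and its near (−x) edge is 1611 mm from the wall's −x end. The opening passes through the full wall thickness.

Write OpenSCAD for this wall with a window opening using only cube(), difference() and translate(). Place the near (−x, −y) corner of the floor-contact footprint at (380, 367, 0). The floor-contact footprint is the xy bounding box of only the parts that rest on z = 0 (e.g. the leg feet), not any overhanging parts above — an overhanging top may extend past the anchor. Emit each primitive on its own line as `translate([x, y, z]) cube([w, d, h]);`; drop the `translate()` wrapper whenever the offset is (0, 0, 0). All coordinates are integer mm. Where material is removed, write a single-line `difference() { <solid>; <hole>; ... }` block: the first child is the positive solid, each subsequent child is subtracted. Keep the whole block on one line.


difference() { translate([380, 367, 0]) cube([3327, 220, 2817]); translate([1991, 367, 1414]) cube([589, 220, 936]); }


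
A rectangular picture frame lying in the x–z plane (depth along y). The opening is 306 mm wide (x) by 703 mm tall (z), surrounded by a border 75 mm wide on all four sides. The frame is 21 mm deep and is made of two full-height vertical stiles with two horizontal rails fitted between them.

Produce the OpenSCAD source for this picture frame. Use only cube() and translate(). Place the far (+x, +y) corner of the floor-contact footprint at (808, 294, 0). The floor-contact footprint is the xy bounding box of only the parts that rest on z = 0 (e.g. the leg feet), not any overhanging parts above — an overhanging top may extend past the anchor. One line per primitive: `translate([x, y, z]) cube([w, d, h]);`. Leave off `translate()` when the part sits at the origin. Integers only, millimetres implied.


translate([352, 273, 0]) cube([75, 21, 853]);
translate([733, 273, 0]) cube([75, 21, 853]);
translate([427, 273, 0]) cube([306, 21, 75]);
translate([427, 273, 778]) cube([306, 21, 75]);


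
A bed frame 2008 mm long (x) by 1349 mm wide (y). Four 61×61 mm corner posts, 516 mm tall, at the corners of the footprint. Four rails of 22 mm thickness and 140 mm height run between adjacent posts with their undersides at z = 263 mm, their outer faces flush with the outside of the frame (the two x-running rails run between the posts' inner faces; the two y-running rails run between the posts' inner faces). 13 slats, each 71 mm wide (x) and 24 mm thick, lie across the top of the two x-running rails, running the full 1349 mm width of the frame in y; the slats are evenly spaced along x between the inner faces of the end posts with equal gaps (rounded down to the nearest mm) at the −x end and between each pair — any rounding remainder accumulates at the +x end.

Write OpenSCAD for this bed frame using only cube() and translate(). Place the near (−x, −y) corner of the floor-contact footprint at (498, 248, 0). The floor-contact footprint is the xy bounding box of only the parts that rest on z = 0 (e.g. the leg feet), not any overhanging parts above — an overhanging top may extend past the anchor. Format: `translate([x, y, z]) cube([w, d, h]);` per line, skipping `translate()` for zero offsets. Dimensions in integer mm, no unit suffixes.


// slat z = rail_z + rail_h = 263 + 140 = 403
// slat gap = ⌊(1886 − 13·71) / 14⌋ = 68
translate([498, 248, 0]) cube([61, 61, 516]);
translate([498, 1536, 0]) cube([61, 61, 516]);
translate([2445, 248, 0]) cube([61, 61, 516]);
translate([2445, 1536, 0]) cube([61, 61, 516]);
translate([559, 248, 263]) cube([1886, 22, 140]);
translate([559, 1575, 263]) cube([1886, 22, 140]);
translate([498, 309, 263]) cube([22, 1227, 140]);
translate([2484, 309, 263]) cube([22, 1227, 140]);
translate([627, 248, 403]) cube([71, 1349, 24]);
translate([766, 248, 403]) cube([71, 1349, 24]);
translate([905, 248, 403]) cube([71, 1349, 24]);
translate([1044, 248, 403]) cube([71, 1349, 24]);
translate([1183, 248, 403]) cube([71, 1349, 24]);
translate([1322, 248, 403]) cube([71, 1349, 24]);
translate([1461, 248, 403]) cube([71, 1349, 24]);
translate([1600, 248, 403]) cube([71, 1349, 24]);
translate([1739, 248, 403]) cube([71, 1349, 24]);
translate([1878, 248, 403]) cube([71, 1349, 24]);
translate([2017, 248, 403]) cube([71, 1349, 24]);
translate([2156, 248, 403]) cube([71, 1349, 24]);
translate([2295, 248, 403]) cube([71, 1349, 24]);


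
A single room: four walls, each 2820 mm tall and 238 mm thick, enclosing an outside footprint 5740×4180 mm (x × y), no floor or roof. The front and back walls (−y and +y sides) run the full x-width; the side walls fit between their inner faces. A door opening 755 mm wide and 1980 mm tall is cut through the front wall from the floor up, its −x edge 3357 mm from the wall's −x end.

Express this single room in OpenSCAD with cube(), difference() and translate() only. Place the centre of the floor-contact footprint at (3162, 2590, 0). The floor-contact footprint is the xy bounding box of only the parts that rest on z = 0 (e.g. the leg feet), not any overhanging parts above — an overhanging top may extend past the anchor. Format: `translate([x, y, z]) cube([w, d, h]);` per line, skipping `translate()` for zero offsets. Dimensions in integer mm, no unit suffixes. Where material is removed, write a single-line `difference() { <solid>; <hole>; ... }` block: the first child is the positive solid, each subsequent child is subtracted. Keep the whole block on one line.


difference() { translate([292, 500, 0]) cube([5740, 238, 2820]); translate([3649, 500, 0]) cube([755, 238, 1980]); }
translate([292, 4442, 0]) cube([5740, 238, 2820]);
translate([292, 738, 0]) cube([238, 3704, 2820]);
translate([5794, 738, 0]) cube([238, 3704, 2820]);


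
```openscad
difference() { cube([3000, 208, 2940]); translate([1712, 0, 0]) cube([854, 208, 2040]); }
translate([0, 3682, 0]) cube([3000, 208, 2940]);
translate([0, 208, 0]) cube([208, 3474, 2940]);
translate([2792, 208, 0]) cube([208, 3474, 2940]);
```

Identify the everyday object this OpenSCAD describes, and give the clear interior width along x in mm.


A single room. The interior width is 2584 mm.

Four walls enclosing a rectangle with a door in the front wall — a room. Outside width 3000 minus two 208 mm walls gives 2584 mm.


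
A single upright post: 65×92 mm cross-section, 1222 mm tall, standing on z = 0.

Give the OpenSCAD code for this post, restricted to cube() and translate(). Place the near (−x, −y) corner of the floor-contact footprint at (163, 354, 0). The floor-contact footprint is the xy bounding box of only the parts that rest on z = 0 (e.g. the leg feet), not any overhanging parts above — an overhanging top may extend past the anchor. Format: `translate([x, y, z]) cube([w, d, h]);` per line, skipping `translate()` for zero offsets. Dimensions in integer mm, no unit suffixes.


translate([163, 354, 0]) cube([65, 92, 1222]);


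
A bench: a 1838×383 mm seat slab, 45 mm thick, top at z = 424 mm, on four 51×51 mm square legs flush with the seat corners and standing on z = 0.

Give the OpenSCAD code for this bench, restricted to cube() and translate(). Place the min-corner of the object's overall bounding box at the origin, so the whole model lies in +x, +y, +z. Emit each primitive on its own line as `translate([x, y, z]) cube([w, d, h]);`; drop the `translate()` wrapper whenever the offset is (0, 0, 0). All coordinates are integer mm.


// leg_h = 424 − 45 = 379
translate([0, 0, 379]) cube([1838, 383, 45]);
cube([51, 51, 379]);
translate([0, 332, 0]) cube([51, 51, 379]);
translate([1787, 0, 0]) cube([51, 51, 379]);
translate([1787, 332, 0]) cube([51, 51, 379]);


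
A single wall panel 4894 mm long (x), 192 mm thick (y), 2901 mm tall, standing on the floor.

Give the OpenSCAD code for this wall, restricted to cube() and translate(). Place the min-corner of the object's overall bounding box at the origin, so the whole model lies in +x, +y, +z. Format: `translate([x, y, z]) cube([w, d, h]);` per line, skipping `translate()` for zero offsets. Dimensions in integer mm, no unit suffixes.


cube([4894, 192, 2901]);


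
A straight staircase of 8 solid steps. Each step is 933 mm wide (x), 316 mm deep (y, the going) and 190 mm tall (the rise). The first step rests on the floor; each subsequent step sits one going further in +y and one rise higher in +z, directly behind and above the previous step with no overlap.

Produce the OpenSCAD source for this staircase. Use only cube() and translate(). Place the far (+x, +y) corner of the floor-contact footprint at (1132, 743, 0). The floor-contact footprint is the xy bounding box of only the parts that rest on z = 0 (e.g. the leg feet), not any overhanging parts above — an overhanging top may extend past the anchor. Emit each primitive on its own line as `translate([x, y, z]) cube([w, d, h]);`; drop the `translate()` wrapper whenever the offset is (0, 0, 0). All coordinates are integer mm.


translate([199, 427, 0]) cube([933, 316, 190]);
translate([199, 743, 190]) cube([933, 316, 190]);
translate([199, 1059, 380]) cube([933, 316, 190]);
translate([199, 1375, 570]) cube([933, 316, 190]);
translate([199, 1691, 760]) cube([933, 316, 190]);
translate([199, 2007, 950]) cube([933, 316, 190]);
translate([199, 2323, 1140]) cube([933, 316, 190]);
translate([199, 2639, 1330]) cube([933, 316, 190]);


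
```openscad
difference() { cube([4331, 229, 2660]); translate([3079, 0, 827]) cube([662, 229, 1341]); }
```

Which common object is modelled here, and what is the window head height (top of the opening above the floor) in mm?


A wall with a window opening. The window head height is 2168 mm.

A wall with a rectangular opening subtracted — a window. Sill at z = 827, opening 1341 mm tall, so the head is at 827 + 1341 = 2168 mm.


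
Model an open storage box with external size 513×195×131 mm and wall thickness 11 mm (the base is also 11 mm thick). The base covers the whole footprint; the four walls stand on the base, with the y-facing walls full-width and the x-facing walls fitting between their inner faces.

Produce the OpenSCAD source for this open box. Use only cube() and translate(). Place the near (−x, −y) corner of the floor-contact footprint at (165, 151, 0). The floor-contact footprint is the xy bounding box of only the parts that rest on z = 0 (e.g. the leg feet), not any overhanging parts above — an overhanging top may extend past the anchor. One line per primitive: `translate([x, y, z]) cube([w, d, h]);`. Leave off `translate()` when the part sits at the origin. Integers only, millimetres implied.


translate([165, 151, 0]) cube([513, 195, 11]);
translate([165, 151, 11]) cube([513, 11, 120]);
translate([165, 335, 11]) cube([513, 11, 120]);
translate([165, 162, 11]) cube([11, 173, 120]);
translate([667, 162, 11]) cube([11, 173, 120]);


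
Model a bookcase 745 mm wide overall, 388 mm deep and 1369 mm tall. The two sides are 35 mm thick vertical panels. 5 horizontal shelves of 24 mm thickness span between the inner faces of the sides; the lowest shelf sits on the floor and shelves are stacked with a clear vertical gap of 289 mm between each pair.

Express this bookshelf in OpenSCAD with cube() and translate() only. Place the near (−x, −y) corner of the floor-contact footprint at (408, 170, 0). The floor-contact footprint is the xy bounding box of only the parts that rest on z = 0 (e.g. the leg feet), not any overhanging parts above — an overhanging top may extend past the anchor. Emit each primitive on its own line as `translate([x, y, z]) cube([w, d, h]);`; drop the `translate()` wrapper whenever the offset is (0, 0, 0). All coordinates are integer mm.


translate([408, 170, 0]) cube([35, 388, 1369]);
translate([1118, 170, 0]) cube([35, 388, 1369]);
translate([443, 170, 0]) cube([675, 388, 24]);
translate([443, 170, 313]) cube([675, 388, 24]);
translate([443, 170, 626]) cube([675, 388, 24]);
translate([443, 170, 939]) cube([675, 388, 24]);
translate([443, 170, 1252]) cube([675, 388, 24]);


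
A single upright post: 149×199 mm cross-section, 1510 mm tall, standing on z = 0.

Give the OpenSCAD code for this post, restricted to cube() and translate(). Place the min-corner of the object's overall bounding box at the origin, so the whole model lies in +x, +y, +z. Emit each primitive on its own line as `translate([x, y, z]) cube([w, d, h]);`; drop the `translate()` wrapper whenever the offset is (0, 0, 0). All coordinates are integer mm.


cube([149, 199, 1510]);


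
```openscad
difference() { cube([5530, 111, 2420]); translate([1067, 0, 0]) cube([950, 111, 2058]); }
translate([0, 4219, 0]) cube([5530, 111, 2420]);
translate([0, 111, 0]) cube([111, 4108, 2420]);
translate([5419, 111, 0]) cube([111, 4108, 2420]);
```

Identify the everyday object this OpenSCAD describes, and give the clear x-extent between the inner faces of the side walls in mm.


A single room. The interior width is 5308 mm.

Four walls enclosing a rectangle with a door in the front wall — a room. Outside width 5530 minus two 111 mm walls gives 5308 mm.


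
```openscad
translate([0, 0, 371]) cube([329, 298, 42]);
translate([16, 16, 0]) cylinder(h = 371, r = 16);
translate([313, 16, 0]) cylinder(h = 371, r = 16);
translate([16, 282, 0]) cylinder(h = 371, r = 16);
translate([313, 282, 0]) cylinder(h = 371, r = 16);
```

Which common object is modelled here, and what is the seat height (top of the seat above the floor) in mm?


A stool. The seat height is 413 mm.

A 329×298×42 slab at z = 371 on four corner cylinders — a stool. The seat top is 371 + 42 = 413 mm.


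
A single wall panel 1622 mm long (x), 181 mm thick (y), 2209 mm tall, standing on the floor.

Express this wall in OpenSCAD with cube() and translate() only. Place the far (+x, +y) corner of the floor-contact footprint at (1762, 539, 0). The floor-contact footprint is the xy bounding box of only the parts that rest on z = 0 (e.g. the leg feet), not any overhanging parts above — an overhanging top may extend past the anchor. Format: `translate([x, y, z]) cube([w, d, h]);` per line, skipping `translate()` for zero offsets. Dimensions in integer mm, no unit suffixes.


translate([140, 358, 0]) cube([1622, 181, 2209]);


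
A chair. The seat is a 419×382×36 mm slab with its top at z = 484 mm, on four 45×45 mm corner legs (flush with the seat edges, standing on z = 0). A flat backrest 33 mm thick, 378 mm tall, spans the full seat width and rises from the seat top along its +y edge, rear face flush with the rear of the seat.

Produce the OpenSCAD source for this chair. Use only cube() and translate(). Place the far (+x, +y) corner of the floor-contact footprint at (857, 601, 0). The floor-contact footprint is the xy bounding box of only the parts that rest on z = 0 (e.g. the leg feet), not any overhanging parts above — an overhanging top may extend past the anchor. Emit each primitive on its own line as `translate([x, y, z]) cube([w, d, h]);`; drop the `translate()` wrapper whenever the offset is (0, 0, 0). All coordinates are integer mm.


translate([438, 219, 448]) cube([419, 382, 36]);
translate([438, 219, 0]) cube([45, 45, 448]);
translate([812, 219, 0]) cube([45, 45, 448]);
translate([438, 556, 0]) cube([45, 45, 448]);
translate([812, 556, 0]) cube([45, 45, 448]);
translate([438, 568, 484]) cube([419, 33, 378]);


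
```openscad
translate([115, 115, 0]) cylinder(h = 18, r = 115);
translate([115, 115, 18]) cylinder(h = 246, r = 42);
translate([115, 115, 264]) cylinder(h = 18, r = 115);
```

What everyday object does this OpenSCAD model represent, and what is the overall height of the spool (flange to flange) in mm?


A spool. The overall height is 282 mm.

Three coaxial cylinders, large–small–large — a spool. Two 18 mm flanges and a 246 mm core give 18 + 246 + 18 = 282 mm.


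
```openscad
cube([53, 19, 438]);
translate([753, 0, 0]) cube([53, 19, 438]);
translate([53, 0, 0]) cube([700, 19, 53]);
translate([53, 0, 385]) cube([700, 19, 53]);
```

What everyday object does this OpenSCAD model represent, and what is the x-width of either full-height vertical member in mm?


A picture frame. The border width is 53 mm.

Four thin pieces enclosing a rectangular opening — a picture frame. The two full-height stiles are 438 mm tall; the top rail sits at z = 385 and is 53 mm tall, so the border above the opening is 438 − 385 = 53 mm, matching the stile x-width.


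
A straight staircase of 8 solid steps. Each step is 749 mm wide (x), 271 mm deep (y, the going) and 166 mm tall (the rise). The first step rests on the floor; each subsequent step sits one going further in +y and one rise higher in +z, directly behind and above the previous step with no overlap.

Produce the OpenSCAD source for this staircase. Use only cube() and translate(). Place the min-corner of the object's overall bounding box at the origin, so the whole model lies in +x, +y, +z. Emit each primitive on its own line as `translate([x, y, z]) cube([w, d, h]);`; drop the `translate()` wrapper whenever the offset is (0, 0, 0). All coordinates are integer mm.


cube([749, 271, 166]);
translate([0, 271, 166]) cube([749, 271, 166]);
translate([0, 542, 332]) cube([749, 271, 166]);
translate([0, 813, 498]) cube([749, 271, 166]);
translate([0, 1084, 664]) cube([749, 271, 166]);
translate([0, 1355, 830]) cube([749, 271, 166]);
translate([0, 1626, 996]) cube([749, 271, 166]);
translate([0, 1897, 1162]) cube([749, 271, 166]);


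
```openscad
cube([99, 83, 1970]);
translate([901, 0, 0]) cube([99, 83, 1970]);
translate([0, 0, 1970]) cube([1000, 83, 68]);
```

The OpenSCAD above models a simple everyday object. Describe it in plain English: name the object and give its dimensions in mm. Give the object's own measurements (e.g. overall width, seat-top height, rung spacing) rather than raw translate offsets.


A door frame. The clear opening is 802 mm wide and 1970 mm high. Two 99 mm wide jambs, 83 mm deep, stand either side of the opening from the floor to the top of the opening. A 68 mm thick head sits across the top of both jambs, spanning the full outside width of the frame.


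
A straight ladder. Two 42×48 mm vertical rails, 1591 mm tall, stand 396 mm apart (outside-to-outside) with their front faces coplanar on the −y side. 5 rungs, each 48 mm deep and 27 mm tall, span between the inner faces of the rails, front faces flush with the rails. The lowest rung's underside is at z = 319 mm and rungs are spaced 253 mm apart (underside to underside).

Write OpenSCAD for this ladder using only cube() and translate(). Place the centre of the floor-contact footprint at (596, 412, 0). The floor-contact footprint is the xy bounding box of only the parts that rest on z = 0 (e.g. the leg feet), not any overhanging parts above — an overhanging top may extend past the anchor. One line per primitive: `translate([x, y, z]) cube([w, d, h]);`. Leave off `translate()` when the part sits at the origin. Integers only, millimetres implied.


// rung span = 396 - 2*42 = 312
// rung[k] z = 319 + k*253
translate([398, 388, 0]) cube([42, 48, 1591]);
translate([752, 388, 0]) cube([42, 48, 1591]);
translate([440, 388, 319]) cube([312, 48, 27]);
translate([440, 388, 572]) cube([312, 48, 27]);
translate([440, 388, 825]) cube([312, 48, 27]);
translate([440, 388, 1078]) cube([312, 48, 27]);
translate([440, 388, 1331]) cube([312, 48, 27]);
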